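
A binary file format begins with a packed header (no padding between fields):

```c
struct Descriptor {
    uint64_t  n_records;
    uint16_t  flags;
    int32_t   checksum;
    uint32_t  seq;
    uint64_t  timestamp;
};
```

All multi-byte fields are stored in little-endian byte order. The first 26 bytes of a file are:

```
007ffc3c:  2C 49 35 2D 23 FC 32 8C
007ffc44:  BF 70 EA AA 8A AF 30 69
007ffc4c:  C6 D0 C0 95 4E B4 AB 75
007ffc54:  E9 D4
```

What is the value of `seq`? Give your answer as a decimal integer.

3502663984

`seq` follows `n_records` (8 B), `flags` (2 B), `checksum` (4 B), so it starts at offset 8 + 2 + 4 = 14 and occupies 4 bytes.
Bytes at offsets 14..17: 30 69 C6 D0.
In little-endian order the low byte comes first in memory.
Reassemble most-significant byte first: D0 C6 69 30 → 0xD0C66930.
0xD0C66930 = 3502663984.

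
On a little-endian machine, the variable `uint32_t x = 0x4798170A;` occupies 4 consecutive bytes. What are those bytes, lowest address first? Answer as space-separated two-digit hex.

0A 17 98 47

Split into bytes (most-significant first): 47 98 17 0A.
Little-endian stores the least-significant byte at the lowest address.
So at ascending addresses the bytes are 0A 17 98 47.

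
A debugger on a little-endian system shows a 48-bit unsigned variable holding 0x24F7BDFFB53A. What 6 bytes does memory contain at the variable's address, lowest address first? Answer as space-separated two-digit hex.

3A B5 FF BD F7 24

Split into bytes (most-significant first): 24 F7 BD FF B5 3A.
In little-endian order the low byte comes first in memory.
So at ascending addresses the bytes are 3A B5 FF BD F7 24.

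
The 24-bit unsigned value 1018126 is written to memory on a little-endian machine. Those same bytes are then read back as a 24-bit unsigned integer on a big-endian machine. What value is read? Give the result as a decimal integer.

1018126 in 24-bit hexadecimal is 0x0F890E.
Stored little-endian, the bytes at ascending addresses are 0E 89 0F.
Read back as big-endian, the last byte is least significant, giving 0x0E890F.
0x0E890F = 952591.

952591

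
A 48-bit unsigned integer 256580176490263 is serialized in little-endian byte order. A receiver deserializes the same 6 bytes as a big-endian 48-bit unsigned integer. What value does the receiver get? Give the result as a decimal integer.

26041573333993

256580176490263 in 48-bit hexadecimal is 0xE95BBA46AF17.
Stored little-endian, the bytes at ascending addresses are 17 AF 46 BA 5B E9.
Read back as big-endian, the last byte is least significant, giving 0x17AF46BA5BE9.
0x17AF46BA5BE9 = 26041573333993.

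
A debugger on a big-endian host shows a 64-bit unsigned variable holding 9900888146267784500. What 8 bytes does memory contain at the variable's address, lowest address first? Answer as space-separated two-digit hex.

9900888146267784500 in hexadecimal, padded to 64 bits, is 0x8967054FD72AC534.
Split into bytes (most-significant first): 89 67 05 4F D7 2A C5 34.
Big-endian stores the most-significant byte at the lowest address.
So the memory order matches the most-significant-first order: 89 67 05 4F D7 2A C5 34.

89 67 05 4F D7 2A C5 34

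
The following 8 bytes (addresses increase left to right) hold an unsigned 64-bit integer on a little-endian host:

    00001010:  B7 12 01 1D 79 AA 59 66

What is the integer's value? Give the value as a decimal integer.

Little-endian: lowest address holds the least-significant byte.
Reassemble most-significant byte first: 66 59 AA 79 1D 01 12 B7 → 0x6659AA791D0112B7.
0x6659AA791D0112B7 = 7375113301950272183.

7375113301950272183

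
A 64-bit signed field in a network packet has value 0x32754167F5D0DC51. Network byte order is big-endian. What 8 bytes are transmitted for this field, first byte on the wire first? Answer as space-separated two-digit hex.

32 75 41 67 F5 D0 DC 51

Split into bytes (most-significant first): 32 75 41 67 F5 D0 DC 51.
Big-endian: lowest address holds the most-significant byte.
So the memory order matches the most-significant-first order: 32 75 41 67 F5 D0 DC 51.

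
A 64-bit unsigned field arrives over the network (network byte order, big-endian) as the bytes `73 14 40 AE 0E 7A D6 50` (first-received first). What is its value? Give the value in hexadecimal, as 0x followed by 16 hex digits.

0x731440AE0E7AD650

In big-endian order the high byte comes first in memory.
The bytes are already most-significant first: 0x731440AE0E7AD650.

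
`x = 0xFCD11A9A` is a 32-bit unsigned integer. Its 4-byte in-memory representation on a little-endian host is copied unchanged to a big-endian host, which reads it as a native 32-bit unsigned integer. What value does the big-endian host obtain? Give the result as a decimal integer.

2585448956

Stored little-endian, the bytes at ascending addresses are 9A 1A D1 FC.
Read back as big-endian, the last byte is least significant, giving 0x9A1AD1FC.
0x9A1AD1FC = 2585448956.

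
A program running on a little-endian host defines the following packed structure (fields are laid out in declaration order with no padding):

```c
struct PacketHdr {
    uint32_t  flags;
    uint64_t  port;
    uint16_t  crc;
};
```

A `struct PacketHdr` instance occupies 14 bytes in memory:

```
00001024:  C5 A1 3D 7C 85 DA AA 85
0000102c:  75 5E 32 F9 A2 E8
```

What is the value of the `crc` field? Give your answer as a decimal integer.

59554

`crc` follows `flags` (4 B), `port` (8 B), so it starts at offset 4 + 8 = 12 and occupies 2 bytes.
Bytes at offsets 12..13: A2 E8.
Little-endian: lowest address holds the least-significant byte.
Reassemble most-significant byte first: E8 A2 → 0xE8A2.
0xE8A2 = 59554.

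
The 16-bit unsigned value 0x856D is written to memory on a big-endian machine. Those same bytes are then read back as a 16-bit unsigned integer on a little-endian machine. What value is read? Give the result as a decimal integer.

Stored big-endian, the bytes at ascending addresses are 85 6D.
Read back as little-endian, the first byte is least significant, giving 0x6D85.
0x6D85 = 28037.

28037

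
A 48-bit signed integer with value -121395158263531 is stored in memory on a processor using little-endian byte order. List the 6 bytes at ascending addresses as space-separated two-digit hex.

Two's complement of -121395158263531 in 48 bits: 121395158263531 = 0x6E68834926EB; invert → 0x91977CB6D914; add 1 → 0x91977CB6D915.
Split into bytes (most-significant first): 91 97 7C B6 D9 15.
Little-endian: lowest address holds the least-significant byte.
So at ascending addresses the bytes are 15 D9 B6 7C 97 91.

15 D9 B6 7C 97 91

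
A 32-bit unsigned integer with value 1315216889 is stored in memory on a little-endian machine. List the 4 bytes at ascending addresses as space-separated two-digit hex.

1315216889 in hexadecimal, padded to 32 bits, is 0x4E649DF9.
Split into bytes (most-significant first): 4E 64 9D F9.
In little-endian order the low byte comes first in memory.
So at ascending addresses the bytes are F9 9D 64 4E.

F9 9D 64 4E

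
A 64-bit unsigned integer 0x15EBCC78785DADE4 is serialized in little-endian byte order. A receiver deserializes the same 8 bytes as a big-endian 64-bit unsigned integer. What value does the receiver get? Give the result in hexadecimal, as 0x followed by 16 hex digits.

0xE4AD5D7878CCEB15

Stored little-endian, the bytes at ascending addresses are E4 AD 5D 78 78 CC EB 15.
Read back as big-endian, the last byte is least significant, giving 0xE4AD5D7878CCEB15.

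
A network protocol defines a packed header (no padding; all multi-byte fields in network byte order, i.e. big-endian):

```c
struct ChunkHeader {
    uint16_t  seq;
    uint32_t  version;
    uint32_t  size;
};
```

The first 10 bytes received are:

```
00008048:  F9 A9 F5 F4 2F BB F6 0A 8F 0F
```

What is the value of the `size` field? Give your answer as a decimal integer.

4127887119

`size` follows `seq` (2 B), `version` (4 B), so it starts at offset 2 + 4 = 6 and occupies 4 bytes.
Bytes at offsets 6..9: F6 0A 8F 0F.
In big-endian order the high byte comes first in memory.
The bytes are already most-significant first: 0xF60A8F0F.
0xF60A8F0F = 4127887119.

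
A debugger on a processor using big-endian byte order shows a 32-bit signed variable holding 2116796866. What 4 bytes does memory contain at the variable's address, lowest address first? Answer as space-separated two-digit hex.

2116796866 in hexadecimal, padded to 32 bits, is 0x7E2BC1C2.
Split into bytes (most-significant first): 7E 2B C1 C2.
In big-endian order the high byte comes first in memory.
So the memory order matches the most-significant-first order: 7E 2B C1 C2.

7E 2B C1 C2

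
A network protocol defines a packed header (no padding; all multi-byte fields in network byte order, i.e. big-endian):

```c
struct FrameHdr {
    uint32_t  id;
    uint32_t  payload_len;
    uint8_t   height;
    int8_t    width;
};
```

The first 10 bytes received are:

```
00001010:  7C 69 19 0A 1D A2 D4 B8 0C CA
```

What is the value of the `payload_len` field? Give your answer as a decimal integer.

497210552

`payload_len` follows `id` (4 bytes), so it starts at byte offset 4 and occupies 4 bytes.
Bytes at offsets 4..7: 1D A2 D4 B8.
Big-endian: lowest address holds the most-significant byte.
The bytes are already most-significant first: 0x1DA2D4B8.
0x1DA2D4B8 = 497210552.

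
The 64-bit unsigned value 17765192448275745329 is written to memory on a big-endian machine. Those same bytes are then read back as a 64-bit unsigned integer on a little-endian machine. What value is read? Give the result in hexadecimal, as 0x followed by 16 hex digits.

17765192448275745329 in 64-bit hexadecimal is 0xF68AA4685DED8A31.
Stored big-endian, the bytes at ascending addresses are F6 8A A4 68 5D ED 8A 31.
Read back as little-endian, the first byte is least significant, giving 0x318AED5D68A48AF6.

0x318AED5D68A48AF6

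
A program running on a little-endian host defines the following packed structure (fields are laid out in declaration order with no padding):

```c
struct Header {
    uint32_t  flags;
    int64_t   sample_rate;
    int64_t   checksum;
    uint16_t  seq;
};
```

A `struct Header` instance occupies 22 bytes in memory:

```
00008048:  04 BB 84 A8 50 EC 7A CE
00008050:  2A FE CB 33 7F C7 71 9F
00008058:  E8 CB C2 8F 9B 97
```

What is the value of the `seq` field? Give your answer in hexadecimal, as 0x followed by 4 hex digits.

0x979B

`seq` follows `flags` (4 B), `sample_rate` (8 B), `checksum` (8 B), so it starts at offset 4 + 8 + 8 = 20 and occupies 2 bytes.
Bytes at offsets 20..21: 9B 97.
In little-endian order the low byte comes first in memory.
Reassemble most-significant byte first: 97 9B → 0x979B.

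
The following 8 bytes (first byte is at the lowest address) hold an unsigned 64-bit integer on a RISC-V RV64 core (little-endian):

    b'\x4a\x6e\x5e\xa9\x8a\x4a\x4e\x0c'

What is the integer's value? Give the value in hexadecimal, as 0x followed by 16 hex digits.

Little-endian: lowest address holds the least-significant byte.
Reassemble most-significant byte first: 0C 4E 4A 8A A9 5E 6E 4A → 0x0C4E4A8AA95E6E4A.

0x0C4E4A8AA95E6E4A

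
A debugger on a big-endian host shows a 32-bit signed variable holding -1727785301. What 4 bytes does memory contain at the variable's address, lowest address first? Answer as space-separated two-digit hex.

Two's complement of -1727785301 in 32 bits: 1727785301 = 0x66FBE955; invert → 0x990416AA; add 1 → 0x990416AB.
Split into bytes (most-significant first): 99 04 16 AB.
In big-endian order the high byte comes first in memory.
So the memory order matches the most-significant-first order: 99 04 16 AB.

99 04 16 AB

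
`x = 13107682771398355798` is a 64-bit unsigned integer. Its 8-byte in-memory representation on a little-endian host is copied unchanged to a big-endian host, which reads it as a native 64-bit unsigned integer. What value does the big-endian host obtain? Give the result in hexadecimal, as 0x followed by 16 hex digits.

13107682771398355798 in 64-bit hexadecimal is 0xB5E7D80879B4EB56.
Stored little-endian, the bytes at ascending addresses are 56 EB B4 79 08 D8 E7 B5.
Read back as big-endian, the last byte is least significant, giving 0x56EBB47908D8E7B5.

0x56EBB47908D8E7B5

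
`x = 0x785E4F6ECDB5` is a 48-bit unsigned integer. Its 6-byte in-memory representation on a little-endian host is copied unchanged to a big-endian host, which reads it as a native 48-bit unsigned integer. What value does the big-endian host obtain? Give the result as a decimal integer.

Stored little-endian, the bytes at ascending addresses are B5 CD 6E 4F 5E 78.
Read back as big-endian, the last byte is least significant, giving 0xB5CD6E4F5E78.
0xB5CD6E4F5E78 = 199893923618424.

199893923618424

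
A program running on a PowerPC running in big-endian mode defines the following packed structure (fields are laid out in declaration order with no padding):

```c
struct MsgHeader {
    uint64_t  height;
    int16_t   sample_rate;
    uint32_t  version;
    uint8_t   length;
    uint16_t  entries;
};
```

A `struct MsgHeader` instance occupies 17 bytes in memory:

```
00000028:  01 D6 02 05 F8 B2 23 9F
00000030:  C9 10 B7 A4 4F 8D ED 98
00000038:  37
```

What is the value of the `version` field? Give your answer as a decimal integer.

3080998797

`version` follows `height` (8 B), `sample_rate` (2 B), so it starts at offset 8 + 2 = 10 and occupies 4 bytes.
Bytes at offsets 10..13: B7 A4 4F 8D.
In big-endian order the high byte comes first in memory.
The bytes are already most-significant first: 0xB7A44F8D.
0xB7A44F8D = 3080998797.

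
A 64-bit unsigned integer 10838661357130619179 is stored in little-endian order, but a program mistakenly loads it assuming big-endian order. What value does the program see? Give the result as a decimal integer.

10838661357130619179 in 64-bit hexadecimal is 0x966AA9142086192B.
Stored little-endian, the bytes at ascending addresses are 2B 19 86 20 14 A9 6A 96.
Read back as big-endian, the last byte is least significant, giving 0x2B19862014A96A96.
0x2B19862014A96A96 = 3105660890392390294.

3105660890392390294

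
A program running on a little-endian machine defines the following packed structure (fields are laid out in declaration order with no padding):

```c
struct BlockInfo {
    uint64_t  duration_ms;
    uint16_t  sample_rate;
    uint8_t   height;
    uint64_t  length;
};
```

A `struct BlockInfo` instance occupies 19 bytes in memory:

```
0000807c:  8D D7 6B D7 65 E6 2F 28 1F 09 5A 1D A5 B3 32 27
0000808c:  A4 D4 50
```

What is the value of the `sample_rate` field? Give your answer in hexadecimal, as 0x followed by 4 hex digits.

0x091F

`sample_rate` follows `duration_ms` (8 bytes), so it starts at byte offset 8 and occupies 2 bytes.
Bytes at offsets 8..9: 1F 09.
In little-endian order the low byte comes first in memory.
Reassemble most-significant byte first: 09 1F → 0x091F.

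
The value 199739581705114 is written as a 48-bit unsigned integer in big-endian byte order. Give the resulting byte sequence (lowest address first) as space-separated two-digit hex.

B5 A9 7E D0 AB 9A

199739581705114 in hexadecimal, padded to 48 bits, is 0xB5A97ED0AB9A.
Split into bytes (most-significant first): B5 A9 7E D0 AB 9A.
Big-endian stores the most-significant byte at the lowest address.
So the memory order matches the most-significant-first order: B5 A9 7E D0 AB 9A.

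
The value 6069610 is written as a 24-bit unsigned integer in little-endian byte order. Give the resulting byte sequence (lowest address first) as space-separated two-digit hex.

6069610 in hexadecimal, padded to 24 bits, is 0x5C9D6A.
Split into bytes (most-significant first): 5C 9D 6A.
In little-endian order the low byte comes first in memory.
So at ascending addresses the bytes are 6A 9D 5C.

6A 9D 5C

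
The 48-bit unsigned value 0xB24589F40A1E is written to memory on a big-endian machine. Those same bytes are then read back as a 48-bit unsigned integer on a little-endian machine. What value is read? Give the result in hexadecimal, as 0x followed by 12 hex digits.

0x1E0AF48945B2

Stored big-endian, the bytes at ascending addresses are B2 45 89 F4 0A 1E.
Read back as little-endian, the first byte is least significant, giving 0x1E0AF48945B2.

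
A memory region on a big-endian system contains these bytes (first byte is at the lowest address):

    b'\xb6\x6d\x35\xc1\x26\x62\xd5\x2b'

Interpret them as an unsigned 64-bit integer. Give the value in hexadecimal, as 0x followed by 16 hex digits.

0xB66D35C12662D52B

Big-endian stores the most-significant byte at the lowest address.
The bytes are already most-significant first: 0xB66D35C12662D52B.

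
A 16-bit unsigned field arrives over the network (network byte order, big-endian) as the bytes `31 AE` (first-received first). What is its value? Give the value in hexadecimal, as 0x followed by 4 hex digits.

0x31AE

Big-endian stores the most-significant byte at the lowest address.
The bytes are already most-significant first: 0x31AE.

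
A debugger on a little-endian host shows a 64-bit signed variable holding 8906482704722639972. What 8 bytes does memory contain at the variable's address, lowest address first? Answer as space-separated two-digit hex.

8906482704722639972 in hexadecimal, padded to 64 bits, is 0x7B9A2ED4D5273C64.
Split into bytes (most-significant first): 7B 9A 2E D4 D5 27 3C 64.
Little-endian: lowest address holds the least-significant byte.
So at ascending addresses the bytes are 64 3C 27 D5 D4 2E 9A 7B.

64 3C 27 D5 D4 2E 9A 7B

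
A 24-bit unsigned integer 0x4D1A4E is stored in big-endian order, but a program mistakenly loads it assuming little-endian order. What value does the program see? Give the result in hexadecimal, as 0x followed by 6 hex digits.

0x4E1A4D

Stored big-endian, the bytes at ascending addresses are 4D 1A 4E.
Read back as little-endian, the first byte is least significant, giving 0x4E1A4D.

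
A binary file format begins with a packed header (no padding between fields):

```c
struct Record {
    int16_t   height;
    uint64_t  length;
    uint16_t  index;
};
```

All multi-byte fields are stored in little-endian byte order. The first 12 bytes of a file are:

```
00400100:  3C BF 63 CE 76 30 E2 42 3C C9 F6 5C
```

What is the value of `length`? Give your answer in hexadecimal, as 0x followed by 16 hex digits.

`length` follows `height` (2 bytes), so it starts at byte offset 2 and occupies 8 bytes.
Bytes at offsets 2..9: 63 CE 76 30 E2 42 3C C9.
In little-endian order the low byte comes first in memory.
Reassemble most-significant byte first: C9 3C 42 E2 30 76 CE 63 → 0xC93C42E23076CE63.

0xC93C42E23076CE63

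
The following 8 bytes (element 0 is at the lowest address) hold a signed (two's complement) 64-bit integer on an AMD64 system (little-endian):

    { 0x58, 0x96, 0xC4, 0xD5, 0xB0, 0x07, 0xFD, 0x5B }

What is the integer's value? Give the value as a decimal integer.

In little-endian order the low byte comes first in memory.
Reassemble most-significant byte first: 5B FD 07 B0 D5 C4 96 58 → 0x5BFD07B0D5C49658.
0x5BFD07B0D5C49658 = 6628462682641307224.

6628462682641307224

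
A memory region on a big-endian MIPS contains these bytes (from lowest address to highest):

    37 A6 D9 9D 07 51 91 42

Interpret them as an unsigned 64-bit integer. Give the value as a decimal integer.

4010131786675884354

In big-endian order the high byte comes first in memory.
The bytes are already most-significant first: 0x37A6D99D07519142.
0x37A6D99D07519142 = 4010131786675884354.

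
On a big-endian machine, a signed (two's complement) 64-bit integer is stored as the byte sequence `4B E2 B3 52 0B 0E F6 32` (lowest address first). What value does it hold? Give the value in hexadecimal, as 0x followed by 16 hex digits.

In big-endian order the high byte comes first in memory.
The bytes are already most-significant first: 0x4BE2B3520B0EF632.

0x4BE2B3520B0EF632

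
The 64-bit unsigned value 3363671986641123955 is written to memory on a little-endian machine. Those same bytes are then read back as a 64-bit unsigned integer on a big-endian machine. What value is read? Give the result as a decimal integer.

3363671986641123955 in 64-bit hexadecimal is 0x2EAE29D9B0AD3A73.
Stored little-endian, the bytes at ascending addresses are 73 3A AD B0 D9 29 AE 2E.
Read back as big-endian, the last byte is least significant, giving 0x733AADB0D929AE2E.
0x733AADB0D929AE2E = 8303139838080167470.

8303139838080167470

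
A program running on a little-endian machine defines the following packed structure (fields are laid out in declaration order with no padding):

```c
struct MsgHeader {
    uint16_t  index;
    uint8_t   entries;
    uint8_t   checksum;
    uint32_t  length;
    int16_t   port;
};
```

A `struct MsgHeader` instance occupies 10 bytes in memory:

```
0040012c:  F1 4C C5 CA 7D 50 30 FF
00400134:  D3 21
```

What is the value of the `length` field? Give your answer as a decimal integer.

`length` follows `index` (2 B), `entries` (1 B), `checksum` (1 B), so it starts at offset 2 + 1 + 1 = 4 and occupies 4 bytes.
Bytes at offsets 4..7: 7D 50 30 FF.
Little-endian stores the least-significant byte at the lowest address.
Reassemble most-significant byte first: FF 30 50 7D → 0xFF30507D.
0xFF30507D = 4281356413.

4281356413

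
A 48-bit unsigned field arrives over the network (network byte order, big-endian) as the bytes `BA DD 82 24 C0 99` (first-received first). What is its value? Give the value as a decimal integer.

Big-endian: lowest address holds the most-significant byte.
The bytes are already most-significant first: 0xBADD8224C099.
0xBADD8224C099 = 205460533985433.

205460533985433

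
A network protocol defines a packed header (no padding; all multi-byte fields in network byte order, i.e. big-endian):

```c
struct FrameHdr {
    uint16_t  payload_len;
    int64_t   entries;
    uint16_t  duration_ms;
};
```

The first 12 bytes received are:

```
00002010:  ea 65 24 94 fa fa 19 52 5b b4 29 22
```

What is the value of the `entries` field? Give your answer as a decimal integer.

`entries` follows `payload_len` (2 bytes), so it starts at byte offset 2 and occupies 8 bytes.
Bytes at offsets 2..9: 24 94 FA FA 19 52 5B B4.
Big-endian stores the most-significant byte at the lowest address.
The bytes are already most-significant first: 0x2494FAFA19525BB4.
0x2494FAFA19525BB4 = 2636007633992178612.

2636007633992178612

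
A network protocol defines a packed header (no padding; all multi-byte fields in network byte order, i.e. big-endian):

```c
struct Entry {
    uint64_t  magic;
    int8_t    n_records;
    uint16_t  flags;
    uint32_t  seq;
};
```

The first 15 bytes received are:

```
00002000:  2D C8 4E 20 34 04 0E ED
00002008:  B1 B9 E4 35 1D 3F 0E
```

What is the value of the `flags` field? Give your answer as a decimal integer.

47588

`flags` follows `magic` (8 B), `n_records` (1 B), so it starts at offset 8 + 1 = 9 and occupies 2 bytes.
Bytes at offsets 9..10: B9 E4.
Big-endian: lowest address holds the most-significant byte.
The bytes are already most-significant first: 0xB9E4.
0xB9E4 = 47588.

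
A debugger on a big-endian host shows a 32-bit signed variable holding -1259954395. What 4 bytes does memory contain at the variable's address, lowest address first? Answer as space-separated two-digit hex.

Two's complement of -1259954395 in 32 bits: 1259954395 = 0x4B1960DB; invert → 0xB4E69F24; add 1 → 0xB4E69F25.
Split into bytes (most-significant first): B4 E6 9F 25.
Big-endian stores the most-significant byte at the lowest address.
So the memory order matches the most-significant-first order: B4 E6 9F 25.

B4 E6 9F 25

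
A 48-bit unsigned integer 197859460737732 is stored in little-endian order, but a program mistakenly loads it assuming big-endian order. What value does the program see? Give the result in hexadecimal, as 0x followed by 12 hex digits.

197859460737732 in 48-bit hexadecimal is 0xB3F3BEDF6AC4.
Stored little-endian, the bytes at ascending addresses are C4 6A DF BE F3 B3.
Read back as big-endian, the last byte is least significant, giving 0xC46ADFBEF3B3.

0xC46ADFBEF3B3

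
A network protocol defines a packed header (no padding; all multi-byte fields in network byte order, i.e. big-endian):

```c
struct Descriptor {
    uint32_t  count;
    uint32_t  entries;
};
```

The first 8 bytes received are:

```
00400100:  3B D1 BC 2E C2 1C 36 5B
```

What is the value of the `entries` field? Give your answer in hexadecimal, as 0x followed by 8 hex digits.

`entries` follows `count` (4 bytes), so it starts at byte offset 4 and occupies 4 bytes.
Bytes at offsets 4..7: C2 1C 36 5B.
Big-endian stores the most-significant byte at the lowest address.
The bytes are already most-significant first: 0xC21C365B.

0xC21C365B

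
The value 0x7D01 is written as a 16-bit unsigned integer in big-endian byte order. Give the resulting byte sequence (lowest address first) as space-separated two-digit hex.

Split into bytes (most-significant first): 7D 01.
Big-endian stores the most-significant byte at the lowest address.
So the memory order matches the most-significant-first order: 7D 01.

7D 01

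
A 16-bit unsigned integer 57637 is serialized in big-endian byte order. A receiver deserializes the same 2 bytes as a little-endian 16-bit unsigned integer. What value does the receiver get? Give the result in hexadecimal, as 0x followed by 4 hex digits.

57637 in 16-bit hexadecimal is 0xE125.
Stored big-endian, the bytes at ascending addresses are E1 25.
Read back as little-endian, the first byte is least significant, giving 0x25E1.

0x25E1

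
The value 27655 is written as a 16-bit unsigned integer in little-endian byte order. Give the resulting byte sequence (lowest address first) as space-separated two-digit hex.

07 6C

27655 in hexadecimal, padded to 16 bits, is 0x6C07.
Split into bytes (most-significant first): 6C 07.
Little-endian: lowest address holds the least-significant byte.
So at ascending addresses the bytes are 07 6C.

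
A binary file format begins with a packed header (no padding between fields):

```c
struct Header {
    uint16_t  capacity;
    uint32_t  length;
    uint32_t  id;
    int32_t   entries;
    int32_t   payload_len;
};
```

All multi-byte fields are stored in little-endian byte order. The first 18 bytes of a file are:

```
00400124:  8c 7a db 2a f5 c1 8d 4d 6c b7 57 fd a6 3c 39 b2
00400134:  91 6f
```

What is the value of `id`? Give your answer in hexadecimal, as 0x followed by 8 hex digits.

0xB76C4D8D

`id` follows `capacity` (2 B), `length` (4 B), so it starts at offset 2 + 4 = 6 and occupies 4 bytes.
Bytes at offsets 6..9: 8D 4D 6C B7.
Little-endian stores the least-significant byte at the lowest address.
Reassemble most-significant byte first: B7 6C 4D 8D → 0xB76C4D8D.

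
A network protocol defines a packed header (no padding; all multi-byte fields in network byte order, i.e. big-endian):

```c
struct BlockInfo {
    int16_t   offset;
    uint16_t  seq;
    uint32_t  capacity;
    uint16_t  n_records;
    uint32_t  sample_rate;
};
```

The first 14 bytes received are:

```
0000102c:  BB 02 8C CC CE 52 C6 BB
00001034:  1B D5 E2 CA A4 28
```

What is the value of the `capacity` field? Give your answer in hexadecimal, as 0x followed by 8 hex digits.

0xCE52C6BB

`capacity` follows `offset` (2 B), `seq` (2 B), so it starts at offset 2 + 2 = 4 and occupies 4 bytes.
Bytes at offsets 4..7: CE 52 C6 BB.
Big-endian: lowest address holds the most-significant byte.
The bytes are already most-significant first: 0xCE52C6BB.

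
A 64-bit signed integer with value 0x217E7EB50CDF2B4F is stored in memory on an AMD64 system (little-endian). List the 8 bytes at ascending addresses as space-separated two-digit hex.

4F 2B DF 0C B5 7E 7E 21

Split into bytes (most-significant first): 21 7E 7E B5 0C DF 2B 4F.
Little-endian: lowest address holds the least-significant byte.
So at ascending addresses the bytes are 4F 2B DF 0C B5 7E 7E 21.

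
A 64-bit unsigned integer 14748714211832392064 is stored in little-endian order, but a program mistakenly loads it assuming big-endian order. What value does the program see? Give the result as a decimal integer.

14748714211832392064 in 64-bit hexadecimal is 0xCCADF56F02066980.
Stored little-endian, the bytes at ascending addresses are 80 69 06 02 6F F5 AD CC.
Read back as big-endian, the last byte is least significant, giving 0x806906026FF5ADCC.
0x806906026FF5ADCC = 9252933516947467724.

9252933516947467724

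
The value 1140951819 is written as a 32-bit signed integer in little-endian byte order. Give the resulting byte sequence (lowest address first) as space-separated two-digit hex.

1140951819 in hexadecimal, padded to 32 bits, is 0x44018B0B.
Split into bytes (most-significant first): 44 01 8B 0B.
Little-endian stores the least-significant byte at the lowest address.
So at ascending addresses the bytes are 0B 8B 01 44.

0B 8B 01 44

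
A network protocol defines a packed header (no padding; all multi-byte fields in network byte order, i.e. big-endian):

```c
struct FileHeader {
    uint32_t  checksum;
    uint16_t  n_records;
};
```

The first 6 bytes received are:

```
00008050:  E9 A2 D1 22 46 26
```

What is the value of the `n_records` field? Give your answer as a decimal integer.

17958

`n_records` follows `checksum` (4 bytes), so it starts at byte offset 4 and occupies 2 bytes.
Bytes at offsets 4..5: 46 26.
In big-endian order the high byte comes first in memory.
The bytes are already most-significant first: 0x4626.
0x4626 = 17958.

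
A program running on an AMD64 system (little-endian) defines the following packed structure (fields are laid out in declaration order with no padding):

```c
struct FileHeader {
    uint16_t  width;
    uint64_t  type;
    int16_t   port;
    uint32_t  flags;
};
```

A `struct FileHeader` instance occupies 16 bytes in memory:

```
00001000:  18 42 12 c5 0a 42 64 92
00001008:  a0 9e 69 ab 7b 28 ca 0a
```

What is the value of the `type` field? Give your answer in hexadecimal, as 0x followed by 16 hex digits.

`type` follows `width` (2 bytes), so it starts at byte offset 2 and occupies 8 bytes.
Bytes at offsets 2..9: 12 C5 0A 42 64 92 A0 9E.
Little-endian stores the least-significant byte at the lowest address.
Reassemble most-significant byte first: 9E A0 92 64 42 0A C5 12 → 0x9EA09264420AC512.

0x9EA09264420AC512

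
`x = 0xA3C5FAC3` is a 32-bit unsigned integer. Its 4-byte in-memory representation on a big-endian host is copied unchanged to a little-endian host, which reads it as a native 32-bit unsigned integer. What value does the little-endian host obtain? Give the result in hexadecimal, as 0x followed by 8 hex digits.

0xC3FAC5A3

Stored big-endian, the bytes at ascending addresses are A3 C5 FA C3.
Read back as little-endian, the first byte is least significant, giving 0xC3FAC5A3.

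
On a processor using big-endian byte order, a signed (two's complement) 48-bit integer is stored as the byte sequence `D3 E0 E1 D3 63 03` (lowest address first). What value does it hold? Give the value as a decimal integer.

Big-endian stores the most-significant byte at the lowest address.
The bytes are already most-significant first: 0xD3E0E1D36303.
Top bit is set, so as a signed 48-bit value this is 0xD3E0E1D36303 − 2^48 = -48512161848573.

-48512161848573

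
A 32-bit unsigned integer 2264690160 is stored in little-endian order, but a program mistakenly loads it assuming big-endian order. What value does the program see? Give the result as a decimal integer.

2264690160 in 32-bit hexadecimal is 0x86FC6DF0.
Stored little-endian, the bytes at ascending addresses are F0 6D FC 86.
Read back as big-endian, the last byte is least significant, giving 0xF06DFC86.
0xF06DFC86 = 4033739910.

4033739910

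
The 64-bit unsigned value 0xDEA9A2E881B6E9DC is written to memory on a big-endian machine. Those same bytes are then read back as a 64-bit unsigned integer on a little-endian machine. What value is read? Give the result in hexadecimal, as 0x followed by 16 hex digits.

0xDCE9B681E8A2A9DE

Stored big-endian, the bytes at ascending addresses are DE A9 A2 E8 81 B6 E9 DC.
Read back as little-endian, the first byte is least significant, giving 0xDCE9B681E8A2A9DE.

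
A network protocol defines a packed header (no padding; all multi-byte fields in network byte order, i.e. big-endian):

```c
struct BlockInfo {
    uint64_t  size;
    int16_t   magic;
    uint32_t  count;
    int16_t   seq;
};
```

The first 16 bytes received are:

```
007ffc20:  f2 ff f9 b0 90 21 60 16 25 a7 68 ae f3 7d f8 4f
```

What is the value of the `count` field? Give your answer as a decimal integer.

`count` follows `size` (8 B), `magic` (2 B), so it starts at offset 8 + 2 = 10 and occupies 4 bytes.
Bytes at offsets 10..13: 68 AE F3 7D.
Big-endian: lowest address holds the most-significant byte.
The bytes are already most-significant first: 0x68AEF37D.
0x68AEF37D = 1756296061.

1756296061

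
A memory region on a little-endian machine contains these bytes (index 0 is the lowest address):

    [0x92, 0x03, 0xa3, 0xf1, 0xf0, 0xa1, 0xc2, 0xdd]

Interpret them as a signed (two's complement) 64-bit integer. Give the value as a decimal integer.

-2467231589627395182

In little-endian order the low byte comes first in memory.
Reassemble most-significant byte first: DD C2 A1 F0 F1 A3 03 92 → 0xDDC2A1F0F1A30392.
Top bit is set, so as a signed 64-bit value this is 0xDDC2A1F0F1A30392 − 2^64 = -2467231589627395182.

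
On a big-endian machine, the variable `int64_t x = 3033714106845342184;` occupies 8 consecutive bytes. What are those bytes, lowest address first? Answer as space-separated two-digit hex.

3033714106845342184 in hexadecimal, padded to 64 bits, is 0x2A19EAE8289BA9E8.
Split into bytes (most-significant first): 2A 19 EA E8 28 9B A9 E8.
Big-endian stores the most-significant byte at the lowest address.
So the memory order matches the most-significant-first order: 2A 19 EA E8 28 9B A9 E8.

2A 19 EA E8 28 9B A9 E8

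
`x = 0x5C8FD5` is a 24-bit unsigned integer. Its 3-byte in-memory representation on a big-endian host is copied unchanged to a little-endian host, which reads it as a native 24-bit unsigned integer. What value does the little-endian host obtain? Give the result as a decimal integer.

Stored big-endian, the bytes at ascending addresses are 5C 8F D5.
Read back as little-endian, the first byte is least significant, giving 0xD58F5C.
0xD58F5C = 13995868.

13995868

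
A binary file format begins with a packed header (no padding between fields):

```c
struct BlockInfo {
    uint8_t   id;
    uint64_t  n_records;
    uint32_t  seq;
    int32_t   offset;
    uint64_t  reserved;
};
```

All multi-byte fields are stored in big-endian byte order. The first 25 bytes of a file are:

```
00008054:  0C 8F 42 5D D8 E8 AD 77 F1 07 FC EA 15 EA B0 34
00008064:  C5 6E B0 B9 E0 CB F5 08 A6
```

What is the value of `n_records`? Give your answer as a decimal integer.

`n_records` follows `id` (1 byte), so it starts at byte offset 1 and occupies 8 bytes.
Bytes at offsets 1..8: 8F 42 5D D8 E8 AD 77 F1.
In big-endian order the high byte comes first in memory.
The bytes are already most-significant first: 0x8F425DD8E8AD77F1.
0x8F425DD8E8AD77F1 = 10322916482084599793.

10322916482084599793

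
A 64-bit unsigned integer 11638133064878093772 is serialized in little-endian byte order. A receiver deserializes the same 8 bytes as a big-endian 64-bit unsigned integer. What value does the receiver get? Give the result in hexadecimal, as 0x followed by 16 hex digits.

0xCC75C96C5CF482A1

11638133064878093772 in 64-bit hexadecimal is 0xA182F45C6CC975CC.
Stored little-endian, the bytes at ascending addresses are CC 75 C9 6C 5C F4 82 A1.
Read back as big-endian, the last byte is least significant, giving 0xCC75C96C5CF482A1.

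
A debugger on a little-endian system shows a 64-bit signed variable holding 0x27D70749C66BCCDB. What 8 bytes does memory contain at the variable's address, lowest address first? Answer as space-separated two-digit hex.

Split into bytes (most-significant first): 27 D7 07 49 C6 6B CC DB.
Little-endian: lowest address holds the least-significant byte.
So at ascending addresses the bytes are DB CC 6B C6 49 07 D7 27.

DB CC 6B C6 49 07 D7 27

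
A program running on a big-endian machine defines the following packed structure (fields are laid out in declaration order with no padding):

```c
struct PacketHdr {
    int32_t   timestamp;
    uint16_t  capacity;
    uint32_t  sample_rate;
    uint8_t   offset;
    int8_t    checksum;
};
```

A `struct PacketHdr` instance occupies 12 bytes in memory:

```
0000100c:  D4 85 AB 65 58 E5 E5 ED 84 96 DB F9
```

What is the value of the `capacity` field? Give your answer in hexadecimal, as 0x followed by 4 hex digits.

`capacity` follows `timestamp` (4 bytes), so it starts at byte offset 4 and occupies 2 bytes.
Bytes at offsets 4..5: 58 E5.
In big-endian order the high byte comes first in memory.
The bytes are already most-significant first: 0x58E5.

0x58E5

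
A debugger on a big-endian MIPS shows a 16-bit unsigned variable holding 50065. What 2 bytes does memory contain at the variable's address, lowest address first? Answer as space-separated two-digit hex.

50065 in hexadecimal, padded to 16 bits, is 0xC391.
Split into bytes (most-significant first): C3 91.
Big-endian: lowest address holds the most-significant byte.
So the memory order matches the most-significant-first order: C3 91.

C3 91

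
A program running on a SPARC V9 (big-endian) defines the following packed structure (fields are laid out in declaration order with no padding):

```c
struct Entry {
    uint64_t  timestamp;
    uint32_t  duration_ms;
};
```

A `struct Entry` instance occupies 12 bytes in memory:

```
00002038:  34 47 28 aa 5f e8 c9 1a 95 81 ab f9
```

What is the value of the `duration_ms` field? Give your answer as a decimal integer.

2508303353

`duration_ms` follows `timestamp` (8 bytes), so it starts at byte offset 8 and occupies 4 bytes.
Bytes at offsets 8..11: 95 81 AB F9.
Big-endian: lowest address holds the most-significant byte.
The bytes are already most-significant first: 0x9581ABF9.
0x9581ABF9 = 2508303353.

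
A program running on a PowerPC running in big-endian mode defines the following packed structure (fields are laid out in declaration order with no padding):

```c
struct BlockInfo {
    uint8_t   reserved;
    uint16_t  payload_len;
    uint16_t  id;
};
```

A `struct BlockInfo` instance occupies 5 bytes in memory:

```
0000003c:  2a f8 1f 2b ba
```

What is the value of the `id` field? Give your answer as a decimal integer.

`id` follows `reserved` (1 B), `payload_len` (2 B), so it starts at offset 1 + 2 = 3 and occupies 2 bytes.
Bytes at offsets 3..4: 2B BA.
Big-endian: lowest address holds the most-significant byte.
The bytes are already most-significant first: 0x2BBA.
0x2BBA = 11194.

11194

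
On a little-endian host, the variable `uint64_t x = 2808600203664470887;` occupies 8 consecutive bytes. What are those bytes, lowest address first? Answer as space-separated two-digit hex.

67 B3 82 2F 01 27 FA 26

2808600203664470887 in hexadecimal, padded to 64 bits, is 0x26FA27012F82B367.
Split into bytes (most-significant first): 26 FA 27 01 2F 82 B3 67.
In little-endian order the low byte comes first in memory.
So at ascending addresses the bytes are 67 B3 82 2F 01 27 FA 26.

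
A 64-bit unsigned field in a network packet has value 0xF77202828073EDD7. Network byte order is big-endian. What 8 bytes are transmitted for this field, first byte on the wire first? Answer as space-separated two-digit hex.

F7 72 02 82 80 73 ED D7

Split into bytes (most-significant first): F7 72 02 82 80 73 ED D7.
In big-endian order the high byte comes first in memory.
So the memory order matches the most-significant-first order: F7 72 02 82 80 73 ED D7.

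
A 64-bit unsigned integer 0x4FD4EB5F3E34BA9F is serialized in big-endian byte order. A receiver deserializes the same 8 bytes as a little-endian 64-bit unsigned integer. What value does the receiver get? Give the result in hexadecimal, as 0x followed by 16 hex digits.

0x9FBA343E5FEBD44F

Stored big-endian, the bytes at ascending addresses are 4F D4 EB 5F 3E 34 BA 9F.
Read back as little-endian, the first byte is least significant, giving 0x9FBA343E5FEBD44F.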